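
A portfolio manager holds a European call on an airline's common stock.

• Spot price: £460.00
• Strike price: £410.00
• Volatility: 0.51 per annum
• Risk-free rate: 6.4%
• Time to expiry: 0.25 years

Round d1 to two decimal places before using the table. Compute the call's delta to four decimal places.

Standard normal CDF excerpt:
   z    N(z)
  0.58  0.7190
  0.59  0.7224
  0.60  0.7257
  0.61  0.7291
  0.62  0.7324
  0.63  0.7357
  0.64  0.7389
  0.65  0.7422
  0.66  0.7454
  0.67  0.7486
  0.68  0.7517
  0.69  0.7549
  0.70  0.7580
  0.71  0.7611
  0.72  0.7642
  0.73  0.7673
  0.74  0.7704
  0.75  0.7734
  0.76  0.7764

0.7389

σ√T = 0.51 × 0.5000 = 0.2550
ln(S/K) + (r + σ²/2)T = ln(460/410) + (0.064 + 0.51²/2)·0.25 = 0.1151 + 0.0485 = 0.1636
d₁ = 0.1636 / 0.2550 = 0.6415 → 0.64
N(d₁) = N(0.64) = 0.7389
Δ_call = N(d₁) = 0.7389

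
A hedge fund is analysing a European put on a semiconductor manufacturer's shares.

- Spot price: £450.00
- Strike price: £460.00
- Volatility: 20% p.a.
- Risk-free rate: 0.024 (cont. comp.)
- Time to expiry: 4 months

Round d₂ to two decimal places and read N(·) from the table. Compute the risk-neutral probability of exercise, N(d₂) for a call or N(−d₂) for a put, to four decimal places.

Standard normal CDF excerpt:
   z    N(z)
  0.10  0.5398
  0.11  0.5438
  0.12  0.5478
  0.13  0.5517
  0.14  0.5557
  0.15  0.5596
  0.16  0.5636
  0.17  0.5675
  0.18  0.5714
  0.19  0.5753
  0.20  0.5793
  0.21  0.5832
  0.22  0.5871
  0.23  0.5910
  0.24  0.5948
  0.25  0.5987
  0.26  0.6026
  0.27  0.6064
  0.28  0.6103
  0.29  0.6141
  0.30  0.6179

0.5714

σ√T = 0.2 × 0.5774 = 0.1155
d₁ = [ln(450/460) + (0.024 + 0.2²/2)·0.3333] / 0.1155 = [-0.0220 + 0.0147] / 0.1155 = -0.0633 which rounds to -0.06
d₂ = d₁ − σ√T = -0.0633 − 0.1155 = -0.1788 which rounds to -0.18
Pr(exercise) under Q = N(−d₂) = N(0.18) = 0.5714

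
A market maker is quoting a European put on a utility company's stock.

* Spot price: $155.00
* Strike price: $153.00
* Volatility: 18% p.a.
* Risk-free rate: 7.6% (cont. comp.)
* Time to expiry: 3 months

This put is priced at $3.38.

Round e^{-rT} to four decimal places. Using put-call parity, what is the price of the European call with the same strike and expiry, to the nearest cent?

$8.26

exp(−rT) = exp(−0.076·0.25) = 0.9812
Put-call parity: C − P = S − K·e^(−rT) = 155 − 153·0.9812 = 155 − 150.1236 = 4.8764
C = P + (C − P) = 3.38 + (4.8764) = 8.2564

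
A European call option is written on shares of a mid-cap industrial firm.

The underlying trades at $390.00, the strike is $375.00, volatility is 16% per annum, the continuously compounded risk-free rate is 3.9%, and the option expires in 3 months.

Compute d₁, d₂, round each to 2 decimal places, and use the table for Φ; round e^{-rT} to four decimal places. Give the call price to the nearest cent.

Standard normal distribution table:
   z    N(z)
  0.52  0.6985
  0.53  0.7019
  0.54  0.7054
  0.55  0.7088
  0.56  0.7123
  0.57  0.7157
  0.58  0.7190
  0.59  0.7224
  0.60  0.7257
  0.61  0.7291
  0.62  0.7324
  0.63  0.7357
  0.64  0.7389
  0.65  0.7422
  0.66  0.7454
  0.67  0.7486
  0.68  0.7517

$23.67

σ√T = 0.16 × 0.5000 = 0.0800
d₁ = [ln(390/375) + (0.039 + 0.16²/2)·0.25] / 0.0800 = [0.0392 + 0.0129] / 0.0800 = 0.6521 ≈ 0.65
d₂ = d₁ − σ√T = 0.6521 − 0.0800 = 0.5721 ≈ 0.57
e^(−rT) = e^(−0.039·0.25) = 0.9903
N(d₁) = N(0.65) = 0.7422;  N(d₂) = N(0.57) = 0.7157
C = 390·0.7422 − 375·0.9903·0.7157 = 289.4580 − 265.7841 = 23.6739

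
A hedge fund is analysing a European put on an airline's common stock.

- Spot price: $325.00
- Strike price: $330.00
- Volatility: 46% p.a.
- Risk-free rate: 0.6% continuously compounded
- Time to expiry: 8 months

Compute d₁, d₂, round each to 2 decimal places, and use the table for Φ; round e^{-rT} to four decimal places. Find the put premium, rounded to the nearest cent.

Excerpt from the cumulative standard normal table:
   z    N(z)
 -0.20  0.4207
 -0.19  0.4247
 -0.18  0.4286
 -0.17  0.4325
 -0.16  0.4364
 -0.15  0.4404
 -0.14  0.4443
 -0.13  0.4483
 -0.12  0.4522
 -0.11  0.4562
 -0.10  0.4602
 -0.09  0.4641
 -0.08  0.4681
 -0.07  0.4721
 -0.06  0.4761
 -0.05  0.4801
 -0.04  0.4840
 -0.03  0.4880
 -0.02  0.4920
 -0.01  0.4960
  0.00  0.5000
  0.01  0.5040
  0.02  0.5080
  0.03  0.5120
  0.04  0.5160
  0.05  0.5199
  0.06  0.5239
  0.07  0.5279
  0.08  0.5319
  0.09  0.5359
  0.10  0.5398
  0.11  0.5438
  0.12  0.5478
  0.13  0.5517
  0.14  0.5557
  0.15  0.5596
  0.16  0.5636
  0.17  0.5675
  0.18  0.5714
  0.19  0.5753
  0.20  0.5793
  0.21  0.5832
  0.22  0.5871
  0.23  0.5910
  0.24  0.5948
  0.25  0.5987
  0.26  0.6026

$51.14

σ√T = 0.46 × 0.8165 = 0.3756
d₁ = [ln(325/330) + (0.006 + ½·0.46²)·0.6667] / (σ√T) = (-0.0153 + 0.0745) / 0.3756 = 0.1578 ≈ 0.16
d₂ = 0.1578 − 0.3756 = -0.2178 ≈ -0.22
e^(−rT) = e^(−0.006·0.6667) = 0.9960
N(−d₂) = N(0.22) = 0.5871;  N(−d₁) = N(-0.16) = 0.4364
P = 330·0.9960·0.5871 − 325·0.4364 = 192.9680 − 141.8300 = 51.1380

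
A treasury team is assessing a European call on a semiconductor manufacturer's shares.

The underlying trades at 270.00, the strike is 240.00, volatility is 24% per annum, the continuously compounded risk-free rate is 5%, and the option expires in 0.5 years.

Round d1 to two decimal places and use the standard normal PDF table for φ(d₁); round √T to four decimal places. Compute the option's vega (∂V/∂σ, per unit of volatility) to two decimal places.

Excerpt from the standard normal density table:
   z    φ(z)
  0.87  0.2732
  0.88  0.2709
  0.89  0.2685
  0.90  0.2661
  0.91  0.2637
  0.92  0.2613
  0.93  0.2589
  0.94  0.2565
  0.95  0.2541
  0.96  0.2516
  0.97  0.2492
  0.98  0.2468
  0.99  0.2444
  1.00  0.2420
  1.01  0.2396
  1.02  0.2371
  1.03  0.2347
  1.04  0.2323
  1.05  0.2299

49.43

σ√T = 0.24·√0.5 = 0.1697
d₁ = [ln(270/240) + (0.05 + 0.24²/2)·0.5] / 0.1697 = [0.1178 + 0.0394] / 0.1697 = 0.9262 → 0.93
√T = √0.5 = 0.7071
φ(d₁) = φ(0.93) = 0.2589
vega = S·φ(d₁)·√T = 270·0.2589·0.7071 = 49.4284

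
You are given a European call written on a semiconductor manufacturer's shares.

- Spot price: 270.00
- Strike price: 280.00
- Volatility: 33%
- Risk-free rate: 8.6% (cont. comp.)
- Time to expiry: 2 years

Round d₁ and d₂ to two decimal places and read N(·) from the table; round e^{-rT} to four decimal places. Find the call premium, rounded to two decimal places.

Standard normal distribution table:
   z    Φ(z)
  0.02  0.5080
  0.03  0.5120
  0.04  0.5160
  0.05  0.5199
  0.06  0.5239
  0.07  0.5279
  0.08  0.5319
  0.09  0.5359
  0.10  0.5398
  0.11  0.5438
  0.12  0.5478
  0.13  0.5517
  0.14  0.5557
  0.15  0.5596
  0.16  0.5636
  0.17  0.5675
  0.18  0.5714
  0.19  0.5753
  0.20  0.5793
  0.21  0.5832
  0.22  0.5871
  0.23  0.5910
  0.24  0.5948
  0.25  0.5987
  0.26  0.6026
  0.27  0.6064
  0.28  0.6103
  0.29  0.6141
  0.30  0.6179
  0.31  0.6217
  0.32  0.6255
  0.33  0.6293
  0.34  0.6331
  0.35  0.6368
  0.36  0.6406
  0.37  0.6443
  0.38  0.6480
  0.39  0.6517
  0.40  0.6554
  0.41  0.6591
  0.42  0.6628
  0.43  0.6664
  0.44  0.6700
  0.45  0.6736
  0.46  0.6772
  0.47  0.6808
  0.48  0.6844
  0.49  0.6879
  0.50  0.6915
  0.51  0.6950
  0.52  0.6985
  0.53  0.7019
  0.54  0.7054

65.08

σ√T = 0.33·√2 = 0.4667
d₁ = [ln(270/280) + (0.086 + ½·0.33²)·2] / (σ√T) = (-0.0364 + 0.2809) / 0.4667 = 0.5240 ⇒ 0.52
d₂ = 0.5240 − 0.4667 = 0.0573 ⇒ 0.06
e^(−rT) = e^(−0.086·2) = 0.8420
N(d₁) = N(0.52) = 0.6985;  N(d₂) = N(0.06) = 0.5239
C = 270·0.6985 − 280·0.8420·0.5239 = 188.5950 − 123.5147 = 65.0803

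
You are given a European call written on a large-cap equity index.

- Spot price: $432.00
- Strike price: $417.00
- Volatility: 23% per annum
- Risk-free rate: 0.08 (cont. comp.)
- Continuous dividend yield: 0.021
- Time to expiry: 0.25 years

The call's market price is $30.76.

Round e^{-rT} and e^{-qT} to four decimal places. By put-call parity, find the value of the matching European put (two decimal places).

$9.75

e^(−qT) = e^(−0.021·0.25) = 0.9948;  e^(−rT) = e^(−0.08·0.25) = 0.9802
Put-call parity: C − P = S·e^(−qT) − K·e^(−rT) = 432·0.9948 − 417·0.9802 = 429.7536 − 408.7434 = 21.0102
P = C − (C − P) = 30.76 − (21.0102) = 9.7498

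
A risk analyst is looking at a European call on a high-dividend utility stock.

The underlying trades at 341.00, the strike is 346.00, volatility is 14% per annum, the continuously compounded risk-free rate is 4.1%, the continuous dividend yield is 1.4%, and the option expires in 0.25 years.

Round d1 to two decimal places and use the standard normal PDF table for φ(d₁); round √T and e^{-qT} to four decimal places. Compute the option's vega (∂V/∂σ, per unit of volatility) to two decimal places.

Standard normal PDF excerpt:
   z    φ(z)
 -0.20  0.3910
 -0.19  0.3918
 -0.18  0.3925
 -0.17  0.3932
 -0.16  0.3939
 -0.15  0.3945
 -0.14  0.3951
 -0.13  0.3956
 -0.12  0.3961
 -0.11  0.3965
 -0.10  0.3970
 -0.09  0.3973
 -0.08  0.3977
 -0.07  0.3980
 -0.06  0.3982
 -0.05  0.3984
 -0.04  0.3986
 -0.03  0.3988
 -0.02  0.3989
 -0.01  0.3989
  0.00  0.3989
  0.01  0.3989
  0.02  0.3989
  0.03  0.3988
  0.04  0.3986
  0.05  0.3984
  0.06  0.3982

67.57

T = 0.25;  σ√T = 0.0700
d₁ = [ln(341/346) + (0.041 − 0.014 + ½·0.14²)·0.25] / (σ√T) = (-0.0146 + 0.0092) / 0.0700 = -0.0765 which rounds to -0.08
√T = √0.25 = 0.5000
φ(d₁) = φ(-0.08) = 0.3977
exp(−qT) = exp(−0.014·0.25) = 0.9965
vega = S·exp(−qT)·φ(d₁)·√T = 341·0.9965·0.3977·0.5000 = 67.5705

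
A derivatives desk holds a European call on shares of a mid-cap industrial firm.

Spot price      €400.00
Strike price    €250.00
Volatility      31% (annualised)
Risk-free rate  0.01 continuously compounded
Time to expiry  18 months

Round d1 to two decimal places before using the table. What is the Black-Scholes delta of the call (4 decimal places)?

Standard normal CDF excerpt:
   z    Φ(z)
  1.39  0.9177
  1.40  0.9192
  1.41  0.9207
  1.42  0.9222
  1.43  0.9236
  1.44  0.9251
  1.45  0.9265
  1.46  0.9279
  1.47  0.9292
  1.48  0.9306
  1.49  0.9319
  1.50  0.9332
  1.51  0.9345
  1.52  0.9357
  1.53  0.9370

0.9292

σ√T = 0.31 × 1.2247 = 0.3797
ln(S/K) + (r + σ²/2)T = ln(400/250) + (0.01 + 0.31²/2)·1.5 = 0.4700 + 0.0871 = 0.5571
d₁ = 0.5571 / 0.3797 = 1.4673 → 1.47
N(d₁) = N(1.47) = 0.9292
Δ_call = N(d₁) = 0.9292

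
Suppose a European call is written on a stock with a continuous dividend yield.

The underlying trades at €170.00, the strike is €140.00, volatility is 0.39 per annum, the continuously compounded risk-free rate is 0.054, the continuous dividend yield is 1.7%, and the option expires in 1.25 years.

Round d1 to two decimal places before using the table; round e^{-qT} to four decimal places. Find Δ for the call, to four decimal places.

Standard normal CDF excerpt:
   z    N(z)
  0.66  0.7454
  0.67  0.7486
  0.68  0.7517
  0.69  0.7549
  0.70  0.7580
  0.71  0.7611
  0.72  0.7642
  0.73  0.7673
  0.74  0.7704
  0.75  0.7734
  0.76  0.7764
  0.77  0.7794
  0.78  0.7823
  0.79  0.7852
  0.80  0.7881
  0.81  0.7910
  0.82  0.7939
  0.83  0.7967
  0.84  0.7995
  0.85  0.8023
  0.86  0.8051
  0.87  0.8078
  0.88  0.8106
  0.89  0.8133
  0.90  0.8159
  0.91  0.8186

0.7630

σ√T = 0.39 × 1.1180 = 0.4360
d₁ = [ln(170/140) + (0.054 − 0.017 + ½·0.39²)·1.25] / (σ√T) = (0.1942 + 0.1413) / 0.4360 = 0.7694 → 0.77
N(d₁) = N(0.77) = 0.7794
Δ_call = exp(−qT)·N(d₁) = 0.9790·0.7794 = 0.7630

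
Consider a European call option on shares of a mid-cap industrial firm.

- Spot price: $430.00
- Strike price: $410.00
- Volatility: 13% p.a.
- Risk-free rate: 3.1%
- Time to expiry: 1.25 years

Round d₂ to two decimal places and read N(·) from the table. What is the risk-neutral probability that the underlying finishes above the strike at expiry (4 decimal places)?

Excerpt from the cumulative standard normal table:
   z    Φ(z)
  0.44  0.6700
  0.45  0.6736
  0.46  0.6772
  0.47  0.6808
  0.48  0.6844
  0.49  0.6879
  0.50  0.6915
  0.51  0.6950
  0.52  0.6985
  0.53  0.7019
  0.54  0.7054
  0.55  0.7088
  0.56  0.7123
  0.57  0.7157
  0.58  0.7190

0.6985

σ√T = 0.13·√1.25 = 0.1453
d₁ = [ln(430/410) + (0.031 + 0.13²/2)·1.25] / 0.1453 = [0.0476 + 0.0493] / 0.1453 = 0.6670 ≈ 0.67
d₂ = d₁ − σ√T = 0.6670 − 0.1453 = 0.5216 ≈ 0.52
Risk-neutral Pr[S_T > K] = N(d₂) = N(0.52) = 0.6985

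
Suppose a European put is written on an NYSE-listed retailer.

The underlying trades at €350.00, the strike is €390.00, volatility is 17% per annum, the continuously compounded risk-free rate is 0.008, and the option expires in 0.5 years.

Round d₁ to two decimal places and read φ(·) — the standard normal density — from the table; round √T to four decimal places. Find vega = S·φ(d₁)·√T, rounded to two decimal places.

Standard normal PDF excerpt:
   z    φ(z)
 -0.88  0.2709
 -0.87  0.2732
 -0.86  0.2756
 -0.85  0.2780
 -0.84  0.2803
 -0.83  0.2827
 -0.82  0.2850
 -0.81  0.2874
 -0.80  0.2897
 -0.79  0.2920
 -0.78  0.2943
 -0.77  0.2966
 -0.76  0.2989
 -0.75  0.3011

T = 0.5;  σ√T = 0.1202
d₁ = [ln(350/390) + (0.008 + 0.17²/2)·0.5] / 0.1202 = [-0.1082 + 0.0112] / 0.1202 = -0.8068 which rounds to -0.81
√T = √0.5 = 0.7071
φ(d₁) = φ(-0.81) = 0.2874
vega = S·φ(d₁)·√T = 350·0.2874·0.7071 = 71.1272

71.13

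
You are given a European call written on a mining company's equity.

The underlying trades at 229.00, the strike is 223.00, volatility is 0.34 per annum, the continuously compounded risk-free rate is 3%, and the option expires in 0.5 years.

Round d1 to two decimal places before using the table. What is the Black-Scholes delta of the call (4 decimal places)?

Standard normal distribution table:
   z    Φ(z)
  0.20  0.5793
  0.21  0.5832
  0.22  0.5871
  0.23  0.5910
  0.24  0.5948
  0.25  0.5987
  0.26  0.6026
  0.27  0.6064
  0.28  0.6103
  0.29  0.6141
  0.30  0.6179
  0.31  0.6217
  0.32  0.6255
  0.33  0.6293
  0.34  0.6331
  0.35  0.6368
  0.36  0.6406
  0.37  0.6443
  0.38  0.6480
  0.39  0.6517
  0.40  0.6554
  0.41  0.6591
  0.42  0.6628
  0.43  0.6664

σ√T = 0.34·√0.5 = 0.2404
d₁ = [ln(229/223) + (0.03 + ½·0.34²)·0.5] / (σ√T) = (0.0266 + 0.0439) / 0.2404 = 0.2930 ≈ 0.29
N(d₁) = N(0.29) = 0.6141
Δ_call = N(d₁) = 0.6141

0.6141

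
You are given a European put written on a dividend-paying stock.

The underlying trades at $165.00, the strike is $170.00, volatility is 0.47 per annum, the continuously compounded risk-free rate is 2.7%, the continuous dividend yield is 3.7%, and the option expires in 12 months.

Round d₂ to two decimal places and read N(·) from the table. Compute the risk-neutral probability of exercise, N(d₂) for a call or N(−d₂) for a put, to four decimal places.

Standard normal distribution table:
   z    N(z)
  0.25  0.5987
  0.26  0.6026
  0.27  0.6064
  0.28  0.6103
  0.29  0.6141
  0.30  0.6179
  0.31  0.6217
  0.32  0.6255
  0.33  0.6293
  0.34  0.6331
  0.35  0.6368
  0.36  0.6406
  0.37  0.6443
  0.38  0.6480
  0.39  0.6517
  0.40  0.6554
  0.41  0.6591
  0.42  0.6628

0.6255

T = 1;  σ√T = 0.4700
d₁ = [ln(165/170) + (0.027 − 0.037 + ½·0.47²)·1] / (σ√T) = (-0.0299 + 0.1004) / 0.4700 = 0.1502 which rounds to 0.15
d₂ = 0.1502 − 0.4700 = -0.3198 which rounds to -0.32
Risk-neutral Pr[S_T < K] = N(−d₂) = N(0.32) = 0.6255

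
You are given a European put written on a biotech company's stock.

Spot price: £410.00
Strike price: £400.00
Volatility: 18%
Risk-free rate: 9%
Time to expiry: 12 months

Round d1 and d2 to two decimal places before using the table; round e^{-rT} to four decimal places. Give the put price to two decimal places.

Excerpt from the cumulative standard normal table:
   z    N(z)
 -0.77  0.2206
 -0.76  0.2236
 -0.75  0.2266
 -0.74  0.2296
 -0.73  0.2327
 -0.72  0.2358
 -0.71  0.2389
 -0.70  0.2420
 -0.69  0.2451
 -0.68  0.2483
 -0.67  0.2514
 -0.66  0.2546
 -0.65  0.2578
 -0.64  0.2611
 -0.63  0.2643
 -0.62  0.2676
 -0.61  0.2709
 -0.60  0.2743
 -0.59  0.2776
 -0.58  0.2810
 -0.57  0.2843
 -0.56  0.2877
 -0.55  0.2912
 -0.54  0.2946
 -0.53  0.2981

£11.04

σ√T = 0.18 × 1.0000 = 0.1800
d₁ = [ln(410/400) + (0.09 + 0.18²/2)·1] / 0.1800 = [0.0247 + 0.1062] / 0.1800 = 0.7272 ≈ 0.73
d₂ = d₁ − σ√T = 0.7272 − 0.1800 = 0.5472 ≈ 0.55
e^(−rT) = e^(−0.09·1) = 0.9139
N(−d₂) = N(-0.55) = 0.2912;  N(−d₁) = N(-0.73) = 0.2327
P = 400·0.9139·0.2912 − 410·0.2327 = 106.4511 − 95.4070 = 11.0441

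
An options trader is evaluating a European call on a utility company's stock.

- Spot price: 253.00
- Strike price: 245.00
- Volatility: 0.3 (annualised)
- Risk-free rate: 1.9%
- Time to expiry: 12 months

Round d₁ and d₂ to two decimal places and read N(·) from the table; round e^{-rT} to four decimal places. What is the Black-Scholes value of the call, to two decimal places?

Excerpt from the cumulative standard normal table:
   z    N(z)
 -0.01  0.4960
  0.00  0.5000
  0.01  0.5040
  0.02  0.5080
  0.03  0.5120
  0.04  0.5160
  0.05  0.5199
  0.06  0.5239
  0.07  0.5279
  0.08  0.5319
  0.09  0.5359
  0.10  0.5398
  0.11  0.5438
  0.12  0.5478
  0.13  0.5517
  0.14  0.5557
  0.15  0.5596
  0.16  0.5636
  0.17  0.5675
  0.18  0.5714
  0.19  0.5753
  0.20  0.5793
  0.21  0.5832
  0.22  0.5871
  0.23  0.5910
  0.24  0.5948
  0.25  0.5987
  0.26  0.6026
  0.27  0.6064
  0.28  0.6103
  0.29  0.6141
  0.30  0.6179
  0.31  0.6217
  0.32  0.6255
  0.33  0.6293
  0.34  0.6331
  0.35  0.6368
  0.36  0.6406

σ√T = 0.3·√1 = 0.3000
ln(S/K) + (r + σ²/2)T = ln(253/245) + (0.019 + 0.3²/2)·1 = 0.0321 + 0.0640 = 0.0961
d₁ = 0.0961 / 0.3000 = 0.3204 → 0.32
d₂ = d₁ − σ√T = 0.3204 − 0.3000 = 0.0204 → 0.02
exp(−rT) = exp(−0.019·1) = 0.9812
N(d₁) = N(0.32) = 0.6255;  N(d₂) = N(0.02) = 0.5080
C = 253·0.6255 − 245·0.9812·0.5080 = 158.2515 − 122.1202 = 36.1313

36.13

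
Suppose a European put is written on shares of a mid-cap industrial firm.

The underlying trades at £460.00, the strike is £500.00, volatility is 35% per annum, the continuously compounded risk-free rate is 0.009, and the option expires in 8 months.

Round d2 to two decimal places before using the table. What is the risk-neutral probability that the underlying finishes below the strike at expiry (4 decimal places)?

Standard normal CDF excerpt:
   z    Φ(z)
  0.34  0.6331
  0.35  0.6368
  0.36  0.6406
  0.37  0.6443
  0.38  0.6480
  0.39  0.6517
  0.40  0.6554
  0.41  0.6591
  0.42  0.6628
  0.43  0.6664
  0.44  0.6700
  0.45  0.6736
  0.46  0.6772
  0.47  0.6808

σ√T = 0.35 × 0.8165 = 0.2858
d₁ = [ln(460/500) + (0.009 + 0.35²/2)·0.6667] / 0.2858 = [-0.0834 + 0.0468] / 0.2858 = -0.1279 ⇒ -0.13
d₂ = d₁ − σ√T = -0.1279 − 0.2858 = -0.4137 ⇒ -0.41
Risk-neutral Pr[S_T < K] = N(−d₂) = N(0.41) = 0.6591

0.6591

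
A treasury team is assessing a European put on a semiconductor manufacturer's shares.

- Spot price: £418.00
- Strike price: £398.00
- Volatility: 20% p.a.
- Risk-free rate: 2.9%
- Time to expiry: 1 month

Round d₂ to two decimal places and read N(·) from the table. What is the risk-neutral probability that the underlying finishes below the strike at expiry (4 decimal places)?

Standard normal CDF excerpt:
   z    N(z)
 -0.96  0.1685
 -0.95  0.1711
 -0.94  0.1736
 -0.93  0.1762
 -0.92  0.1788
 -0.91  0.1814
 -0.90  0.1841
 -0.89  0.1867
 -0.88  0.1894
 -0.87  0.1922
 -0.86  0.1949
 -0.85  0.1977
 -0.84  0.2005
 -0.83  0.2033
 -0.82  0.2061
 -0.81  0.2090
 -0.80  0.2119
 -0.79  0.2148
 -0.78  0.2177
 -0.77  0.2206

0.1949

σ√T = 0.2 × 0.2887 = 0.0577
ln(S/K) + (r + σ²/2)T = ln(418/398) + (0.029 + 0.2²/2)·0.08333 = 0.0490 + 0.0041 = 0.0531
d₁ = 0.0531 / 0.0577 = 0.9199 ⇒ 0.92
d₂ = d₁ − σ√T = 0.9199 − 0.0577 = 0.8622 ⇒ 0.86
Risk-neutral Pr[S_T < K] = N(−d₂) = N(-0.86) = 0.1949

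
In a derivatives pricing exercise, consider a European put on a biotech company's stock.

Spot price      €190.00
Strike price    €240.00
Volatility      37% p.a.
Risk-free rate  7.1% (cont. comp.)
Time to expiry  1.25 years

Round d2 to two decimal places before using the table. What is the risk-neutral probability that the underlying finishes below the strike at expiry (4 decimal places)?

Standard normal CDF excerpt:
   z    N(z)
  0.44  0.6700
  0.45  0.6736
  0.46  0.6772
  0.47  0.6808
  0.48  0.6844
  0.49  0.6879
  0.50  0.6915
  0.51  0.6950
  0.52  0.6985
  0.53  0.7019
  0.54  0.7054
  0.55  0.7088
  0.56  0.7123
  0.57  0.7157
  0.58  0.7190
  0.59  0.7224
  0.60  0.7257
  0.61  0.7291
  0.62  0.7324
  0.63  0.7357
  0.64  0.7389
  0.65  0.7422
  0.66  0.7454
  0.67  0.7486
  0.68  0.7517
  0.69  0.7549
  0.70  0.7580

σ√T = 0.37·√1.25 = 0.4137
d₁ = [ln(190/240) + (0.071 + 0.37²/2)·1.25] / 0.4137 = [-0.2336 + 0.1743] / 0.4137 = -0.1434 → -0.14
d₂ = d₁ − σ√T = -0.1434 − 0.4137 = -0.5570 → -0.56
Pr(exercise) under Q = N(−d₂) = N(0.56) = 0.7123

0.7123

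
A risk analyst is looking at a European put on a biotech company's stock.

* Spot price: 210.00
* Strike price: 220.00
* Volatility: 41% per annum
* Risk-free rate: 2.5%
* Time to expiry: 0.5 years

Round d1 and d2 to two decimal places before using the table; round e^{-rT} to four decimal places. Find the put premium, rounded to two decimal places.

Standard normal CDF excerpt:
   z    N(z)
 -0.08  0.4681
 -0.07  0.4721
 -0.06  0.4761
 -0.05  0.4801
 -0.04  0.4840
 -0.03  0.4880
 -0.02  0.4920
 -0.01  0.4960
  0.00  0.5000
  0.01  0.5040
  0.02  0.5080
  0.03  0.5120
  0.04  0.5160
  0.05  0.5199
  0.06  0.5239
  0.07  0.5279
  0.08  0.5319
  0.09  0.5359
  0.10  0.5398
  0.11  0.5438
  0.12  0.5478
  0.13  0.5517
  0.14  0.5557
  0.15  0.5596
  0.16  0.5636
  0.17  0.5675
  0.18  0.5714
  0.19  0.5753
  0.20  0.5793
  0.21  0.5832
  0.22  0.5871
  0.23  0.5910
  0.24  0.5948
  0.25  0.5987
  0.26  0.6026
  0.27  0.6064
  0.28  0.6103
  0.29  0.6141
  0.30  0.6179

28.45

σ√T = 0.41·√0.5 = 0.2899
d₁ = [ln(210/220) + (0.025 + 0.41²/2)·0.5] / 0.2899 = [-0.0465 + 0.0545] / 0.2899 = 0.0276 → 0.03
d₂ = d₁ − σ√T = 0.0276 − 0.2899 = -0.2623 → -0.26
e^(−rT) = e^(−0.025·0.5) = 0.9876
N(−d₂) = N(0.26) = 0.6026;  N(−d₁) = N(-0.03) = 0.4880
P = 220·0.9876·0.6026 − 210·0.4880 = 130.9281 − 102.4800 = 28.4481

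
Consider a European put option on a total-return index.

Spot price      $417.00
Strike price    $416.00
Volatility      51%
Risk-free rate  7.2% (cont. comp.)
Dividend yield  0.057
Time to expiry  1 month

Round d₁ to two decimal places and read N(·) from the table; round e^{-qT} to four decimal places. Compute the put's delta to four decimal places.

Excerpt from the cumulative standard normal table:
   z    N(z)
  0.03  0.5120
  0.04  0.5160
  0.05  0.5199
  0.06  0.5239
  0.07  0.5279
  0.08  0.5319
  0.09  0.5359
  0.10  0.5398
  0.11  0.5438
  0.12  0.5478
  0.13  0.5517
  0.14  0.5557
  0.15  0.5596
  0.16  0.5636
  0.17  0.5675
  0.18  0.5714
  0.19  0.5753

σ√T = 0.51 × 0.2887 = 0.1472
ln(S/K) + (r − q + σ²/2)T = ln(417/416) + (0.072 − 0.057 + 0.51²/2)·0.08333 = 0.0024 + 0.0121 = 0.0145
d₁ = 0.0145 / 0.1472 = 0.0984 ≈ 0.10
N(d₁) = N(0.10) = 0.5398
Δ_put = e^(−qT)·(N(d₁) − 1) = 0.9953·(0.5398 − 1) = -0.4580

-0.4580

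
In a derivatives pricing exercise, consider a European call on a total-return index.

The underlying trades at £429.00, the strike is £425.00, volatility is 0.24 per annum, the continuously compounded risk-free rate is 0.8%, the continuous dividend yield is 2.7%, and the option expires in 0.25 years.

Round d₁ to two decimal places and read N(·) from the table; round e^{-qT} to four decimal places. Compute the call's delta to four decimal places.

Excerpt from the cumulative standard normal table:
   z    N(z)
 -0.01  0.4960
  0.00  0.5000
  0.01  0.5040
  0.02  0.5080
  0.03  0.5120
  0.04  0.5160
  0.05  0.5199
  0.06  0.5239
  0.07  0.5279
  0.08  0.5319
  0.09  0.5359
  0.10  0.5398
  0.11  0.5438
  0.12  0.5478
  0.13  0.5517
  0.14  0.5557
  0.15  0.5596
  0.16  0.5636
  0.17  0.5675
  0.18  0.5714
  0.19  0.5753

T = 0.25;  σ√T = 0.1200
d₁ = [ln(429/425) + (0.008 − 0.027 + ½·0.24²)·0.25] / (σ√T) = (0.0094 + 0.0024) / 0.1200 = 0.0985 → 0.10
N(d₁) = N(0.10) = 0.5398
Δ_call = e^(−qT)·N(d₁) = 0.9933·0.5398 = 0.5362

0.5362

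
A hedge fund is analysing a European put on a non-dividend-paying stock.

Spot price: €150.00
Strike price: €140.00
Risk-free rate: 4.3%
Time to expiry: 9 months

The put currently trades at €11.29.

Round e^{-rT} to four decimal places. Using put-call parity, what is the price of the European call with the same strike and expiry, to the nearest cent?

e^(−rT) = e^(−0.043·0.75) = 0.9683
Put-call parity: C − P = S − K·e^(−rT) = 150 − 140·0.9683 = 150 − 135.5620 = 14.4380
C = P + (C − P) = 11.29 + (14.4380) = 25.7280

€25.73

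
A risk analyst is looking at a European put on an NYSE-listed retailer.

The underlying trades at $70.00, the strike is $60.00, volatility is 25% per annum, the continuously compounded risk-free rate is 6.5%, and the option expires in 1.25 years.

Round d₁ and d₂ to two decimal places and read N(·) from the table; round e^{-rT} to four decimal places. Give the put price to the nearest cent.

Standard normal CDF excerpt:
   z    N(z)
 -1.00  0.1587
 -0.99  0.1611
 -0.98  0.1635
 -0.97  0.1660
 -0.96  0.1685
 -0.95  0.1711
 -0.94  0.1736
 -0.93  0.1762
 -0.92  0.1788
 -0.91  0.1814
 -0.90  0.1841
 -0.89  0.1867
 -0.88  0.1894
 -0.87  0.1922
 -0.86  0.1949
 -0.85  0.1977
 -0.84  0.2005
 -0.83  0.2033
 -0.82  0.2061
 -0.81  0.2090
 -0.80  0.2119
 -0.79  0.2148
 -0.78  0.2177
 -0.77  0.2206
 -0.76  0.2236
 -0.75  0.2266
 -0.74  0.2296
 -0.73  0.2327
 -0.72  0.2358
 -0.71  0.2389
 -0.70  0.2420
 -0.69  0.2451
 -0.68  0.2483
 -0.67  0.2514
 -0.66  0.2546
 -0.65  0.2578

σ√T = 0.25·√1.25 = 0.2795
d₁ = [ln(70/60) + (0.065 + 0.25²/2)·1.25] / 0.2795 = [0.1542 + 0.1203] / 0.2795 = 0.9819 ⇒ 0.98
d₂ = d₁ − σ√T = 0.9819 − 0.2795 = 0.7024 ⇒ 0.70
e^(−rT) = e^(−0.065·1.25) = 0.9220
N(−d₂) = N(-0.70) = 0.2420;  N(−d₁) = N(-0.98) = 0.1635
P = 60·0.9220·0.2420 − 70·0.1635 = 13.3874 − 11.4450 = 1.9424

$1.94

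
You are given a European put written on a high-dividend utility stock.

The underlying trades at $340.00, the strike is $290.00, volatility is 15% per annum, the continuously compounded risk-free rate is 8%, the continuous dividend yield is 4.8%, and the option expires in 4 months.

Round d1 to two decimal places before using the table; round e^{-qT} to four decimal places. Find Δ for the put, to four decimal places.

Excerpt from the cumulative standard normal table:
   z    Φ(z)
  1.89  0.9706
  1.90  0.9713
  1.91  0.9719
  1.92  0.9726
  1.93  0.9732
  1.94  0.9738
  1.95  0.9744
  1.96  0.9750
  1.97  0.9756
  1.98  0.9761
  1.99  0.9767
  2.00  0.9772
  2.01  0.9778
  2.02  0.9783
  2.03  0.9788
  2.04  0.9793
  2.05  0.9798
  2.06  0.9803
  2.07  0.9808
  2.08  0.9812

σ√T = 0.15·√0.3333 = 0.0866
ln(S/K) + (r − q + σ²/2)T = ln(340/290) + (0.08 − 0.048 + 0.15²/2)·0.3333 = 0.1591 + 0.0144 = 0.1735
d₁ = 0.1735 / 0.0866 = 2.0032 → 2.00
N(d₁) = N(2.00) = 0.9772
Δ_put = exp(−qT)·(N(d₁) − 1) = 0.9841·(0.9772 − 1) = -0.0224

-0.0224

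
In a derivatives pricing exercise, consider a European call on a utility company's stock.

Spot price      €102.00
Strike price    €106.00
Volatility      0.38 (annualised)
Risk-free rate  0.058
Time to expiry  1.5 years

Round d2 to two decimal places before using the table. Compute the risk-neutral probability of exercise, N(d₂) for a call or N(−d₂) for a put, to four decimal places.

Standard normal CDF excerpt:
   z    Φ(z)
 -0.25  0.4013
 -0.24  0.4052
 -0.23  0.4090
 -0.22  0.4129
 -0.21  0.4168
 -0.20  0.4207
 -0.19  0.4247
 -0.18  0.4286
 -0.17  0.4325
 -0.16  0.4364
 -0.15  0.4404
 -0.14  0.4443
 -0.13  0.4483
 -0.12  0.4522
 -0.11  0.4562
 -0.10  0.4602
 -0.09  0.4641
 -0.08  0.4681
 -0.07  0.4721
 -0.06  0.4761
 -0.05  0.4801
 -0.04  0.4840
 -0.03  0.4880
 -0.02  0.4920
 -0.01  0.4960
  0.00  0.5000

0.4483

σ√T = 0.38·√1.5 = 0.4654
ln(S/K) + (r + σ²/2)T = ln(102/106) + (0.058 + 0.38²/2)·1.5 = -0.0385 + 0.1953 = 0.1568
d₁ = 0.1568 / 0.4654 = 0.3370 ⇒ 0.34
d₂ = d₁ − σ√T = 0.3370 − 0.4654 = -0.1284 ⇒ -0.13
Pr(exercise) under Q = N(d₂) = 0.4483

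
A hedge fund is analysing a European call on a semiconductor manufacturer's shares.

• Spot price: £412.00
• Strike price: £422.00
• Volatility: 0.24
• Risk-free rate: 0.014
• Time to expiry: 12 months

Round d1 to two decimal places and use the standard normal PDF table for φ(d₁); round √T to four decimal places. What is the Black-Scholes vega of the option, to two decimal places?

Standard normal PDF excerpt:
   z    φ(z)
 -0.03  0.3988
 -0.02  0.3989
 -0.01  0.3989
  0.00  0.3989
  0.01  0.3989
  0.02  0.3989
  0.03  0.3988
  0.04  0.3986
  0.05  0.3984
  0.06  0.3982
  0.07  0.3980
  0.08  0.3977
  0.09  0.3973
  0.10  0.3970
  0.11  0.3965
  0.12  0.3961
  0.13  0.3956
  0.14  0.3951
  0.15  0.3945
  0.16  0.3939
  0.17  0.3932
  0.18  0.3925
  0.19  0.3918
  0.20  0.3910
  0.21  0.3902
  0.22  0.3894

σ√T = 0.24·√1 = 0.2400
ln(S/K) + (r + σ²/2)T = ln(412/422) + (0.014 + 0.24²/2)·1 = -0.0240 + 0.0428 = 0.0188
d₁ = 0.0188 / 0.2400 = 0.0784 ≈ 0.08
√T = √1 = 1.0000
φ(d₁) = φ(0.08) = 0.3977
vega = S·φ(d₁)·√T = 412·0.3977·1.0000 = 163.8524
(Vega is the same for a European call and put with the same parameters.)

163.85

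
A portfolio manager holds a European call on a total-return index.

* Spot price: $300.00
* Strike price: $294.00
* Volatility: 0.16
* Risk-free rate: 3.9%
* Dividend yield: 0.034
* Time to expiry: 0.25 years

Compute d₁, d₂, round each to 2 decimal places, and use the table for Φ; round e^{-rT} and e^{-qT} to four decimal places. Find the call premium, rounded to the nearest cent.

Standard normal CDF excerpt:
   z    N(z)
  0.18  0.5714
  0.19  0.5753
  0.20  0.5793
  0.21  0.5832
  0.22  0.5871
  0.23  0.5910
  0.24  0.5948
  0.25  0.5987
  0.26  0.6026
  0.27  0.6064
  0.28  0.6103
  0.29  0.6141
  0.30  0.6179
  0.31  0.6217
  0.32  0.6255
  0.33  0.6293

$12.86

T = 0.25;  σ√T = 0.0800
d₁ = [ln(300/294) + (0.039 − 0.034 + ½·0.16²)·0.25] / (σ√T) = (0.0202 + 0.0044) / 0.0800 = 0.3082 ≈ 0.31
d₂ = 0.3082 − 0.0800 = 0.2282 ≈ 0.23
e^(−qT) = e^(−0.034·0.25) = 0.9915;  e^(−rT) = e^(−0.039·0.25) = 0.9903
N(d₁) = N(0.31) = 0.6217;  N(d₂) = N(0.23) = 0.5910
C = 300·0.9915·0.6217 − 294·0.9903·0.5910 = 184.9247 − 172.0686 = 12.8561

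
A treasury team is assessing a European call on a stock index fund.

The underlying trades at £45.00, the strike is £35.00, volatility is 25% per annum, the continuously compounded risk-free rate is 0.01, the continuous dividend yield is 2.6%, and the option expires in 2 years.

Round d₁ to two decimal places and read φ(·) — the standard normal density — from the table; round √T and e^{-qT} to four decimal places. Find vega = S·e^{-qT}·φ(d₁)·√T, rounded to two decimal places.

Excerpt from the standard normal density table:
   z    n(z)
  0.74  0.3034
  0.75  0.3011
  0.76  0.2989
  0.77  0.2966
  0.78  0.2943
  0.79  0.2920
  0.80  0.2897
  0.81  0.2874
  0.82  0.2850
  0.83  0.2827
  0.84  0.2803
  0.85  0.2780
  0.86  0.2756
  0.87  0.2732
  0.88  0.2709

17.50

σ√T = 0.25·√2 = 0.3536
ln(S/K) + (r − q + σ²/2)T = ln(45/35) + (0.01 − 0.026 + 0.25²/2)·2 = 0.2513 + 0.0305 = 0.2818
d₁ = 0.2818 / 0.3536 = 0.7971 ≈ 0.80
√T = √2 = 1.4142
φ(d₁) = φ(0.80) = 0.2897
e^(−qT) = e^(−0.026·2) = 0.9493
vega = S·e^(−qT)·φ(d₁)·√T = 45·0.9493·0.2897·1.4142 = 17.5015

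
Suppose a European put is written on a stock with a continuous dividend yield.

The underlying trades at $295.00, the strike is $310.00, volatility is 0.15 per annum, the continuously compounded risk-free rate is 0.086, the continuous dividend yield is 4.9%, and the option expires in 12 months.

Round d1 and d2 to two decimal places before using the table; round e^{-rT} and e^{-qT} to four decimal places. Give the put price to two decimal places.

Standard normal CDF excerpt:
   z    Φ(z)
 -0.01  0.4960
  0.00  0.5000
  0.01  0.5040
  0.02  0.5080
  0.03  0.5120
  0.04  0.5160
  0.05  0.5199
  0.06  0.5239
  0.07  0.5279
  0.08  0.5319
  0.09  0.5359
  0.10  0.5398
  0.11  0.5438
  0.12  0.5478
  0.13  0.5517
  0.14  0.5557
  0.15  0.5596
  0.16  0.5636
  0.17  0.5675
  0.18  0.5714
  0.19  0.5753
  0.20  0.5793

$18.75

σ√T = 0.15·√1 = 0.1500
d₁ = [ln(295/310) + (0.086 − 0.049 + 0.15²/2)·1] / 0.1500 = [-0.0496 + 0.0482] / 0.1500 = -0.0090 → -0.01
d₂ = d₁ − σ√T = -0.0090 − 0.1500 = -0.1590 → -0.16
e^(−qT) = e^(−0.049·1) = 0.9522;  e^(−rT) = e^(−0.086·1) = 0.9176
N(−d₂) = N(0.16) = 0.5636;  N(−d₁) = N(0.01) = 0.5040
P = 310·0.9176·0.5636 − 295·0.9522·0.5040 = 160.3194 − 141.5731 = 18.7463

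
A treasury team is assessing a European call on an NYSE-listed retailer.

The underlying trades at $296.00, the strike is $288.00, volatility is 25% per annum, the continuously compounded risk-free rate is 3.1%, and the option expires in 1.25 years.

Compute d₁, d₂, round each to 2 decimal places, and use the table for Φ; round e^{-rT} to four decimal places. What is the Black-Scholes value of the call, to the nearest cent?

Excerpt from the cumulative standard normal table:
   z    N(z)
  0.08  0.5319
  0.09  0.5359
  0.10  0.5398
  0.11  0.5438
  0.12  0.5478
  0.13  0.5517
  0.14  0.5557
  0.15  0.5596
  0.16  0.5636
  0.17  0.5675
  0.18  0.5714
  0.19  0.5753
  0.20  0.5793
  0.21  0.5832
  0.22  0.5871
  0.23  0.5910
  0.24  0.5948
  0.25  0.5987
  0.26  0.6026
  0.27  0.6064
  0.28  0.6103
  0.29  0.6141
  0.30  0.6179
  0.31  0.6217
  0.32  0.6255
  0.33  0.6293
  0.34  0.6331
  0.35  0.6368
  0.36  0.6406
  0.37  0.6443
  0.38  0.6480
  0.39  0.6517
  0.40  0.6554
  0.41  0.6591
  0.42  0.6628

$42.25

σ√T = 0.25·√1.25 = 0.2795
d₁ = [ln(296/288) + (0.031 + ½·0.25²)·1.25] / (σ√T) = (0.0274 + 0.0778) / 0.2795 = 0.3764 ≈ 0.38
d₂ = 0.3764 − 0.2795 = 0.0969 ≈ 0.10
exp(−rT) = exp(−0.031·1.25) = 0.9620
N(d₁) = N(0.38) = 0.6480;  N(d₂) = N(0.10) = 0.5398
C = 296·0.6480 − 288·0.9620·0.5398 = 191.8080 − 149.5548 = 42.2532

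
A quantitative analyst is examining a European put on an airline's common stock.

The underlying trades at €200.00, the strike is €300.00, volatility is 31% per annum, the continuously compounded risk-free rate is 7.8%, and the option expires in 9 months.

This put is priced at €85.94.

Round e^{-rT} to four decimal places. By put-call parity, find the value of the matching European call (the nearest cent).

€2.98

e^(−rT) = e^(−0.078·0.75) = 0.9432
Put-call parity: C − P = S − K·e^(−rT) = 200 − 300·0.9432 = 200 − 282.9600 = -82.9600
C = P + (C − P) = 85.94 + (-82.9600) = 2.9800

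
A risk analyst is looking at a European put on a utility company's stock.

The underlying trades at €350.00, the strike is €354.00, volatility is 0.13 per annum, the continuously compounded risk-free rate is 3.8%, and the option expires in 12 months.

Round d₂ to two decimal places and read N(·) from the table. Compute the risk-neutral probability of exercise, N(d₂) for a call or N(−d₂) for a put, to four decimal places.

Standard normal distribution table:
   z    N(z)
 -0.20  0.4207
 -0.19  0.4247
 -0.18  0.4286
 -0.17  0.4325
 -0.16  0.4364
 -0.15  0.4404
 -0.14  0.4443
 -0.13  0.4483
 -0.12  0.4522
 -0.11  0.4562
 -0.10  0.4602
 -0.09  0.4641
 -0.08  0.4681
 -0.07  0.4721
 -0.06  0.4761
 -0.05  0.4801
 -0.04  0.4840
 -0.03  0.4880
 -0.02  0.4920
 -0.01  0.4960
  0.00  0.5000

0.4443

σ√T = 0.13 × 1.0000 = 0.1300
d₁ = [ln(350/354) + (0.038 + 0.13²/2)·1] / 0.1300 = [-0.0114 + 0.0464] / 0.1300 = 0.2699 ⇒ 0.27
d₂ = d₁ − σ√T = 0.2699 − 0.1300 = 0.1399 ⇒ 0.14
Pr(exercise) under Q = N(−d₂) = N(-0.14) = 0.4443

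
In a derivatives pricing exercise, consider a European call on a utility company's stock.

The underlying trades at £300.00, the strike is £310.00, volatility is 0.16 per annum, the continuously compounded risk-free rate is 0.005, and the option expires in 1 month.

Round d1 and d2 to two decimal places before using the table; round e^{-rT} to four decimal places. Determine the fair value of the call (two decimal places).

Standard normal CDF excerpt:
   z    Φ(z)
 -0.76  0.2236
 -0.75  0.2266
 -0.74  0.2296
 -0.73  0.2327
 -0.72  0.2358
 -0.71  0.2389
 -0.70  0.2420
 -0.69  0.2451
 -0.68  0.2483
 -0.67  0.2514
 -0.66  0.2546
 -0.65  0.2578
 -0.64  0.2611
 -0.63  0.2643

T = 0.08333;  σ√T = 0.0462
d₁ = [ln(300/310) + (0.005 + 0.16²/2)·0.08333] / 0.0462 = [-0.0328 + 0.0015] / 0.0462 = -0.6778 ≈ -0.68
d₂ = d₁ − σ√T = -0.6778 − 0.0462 = -0.7240 ≈ -0.72
exp(−rT) = exp(−0.005·0.08333) = 0.9996
C = 300·N(-0.68) − 310·0.9996·N(-0.72) = 300·0.2483 − 310·0.9996·0.2358 = 74.4900 − 73.0688 = 1.4212

£1.42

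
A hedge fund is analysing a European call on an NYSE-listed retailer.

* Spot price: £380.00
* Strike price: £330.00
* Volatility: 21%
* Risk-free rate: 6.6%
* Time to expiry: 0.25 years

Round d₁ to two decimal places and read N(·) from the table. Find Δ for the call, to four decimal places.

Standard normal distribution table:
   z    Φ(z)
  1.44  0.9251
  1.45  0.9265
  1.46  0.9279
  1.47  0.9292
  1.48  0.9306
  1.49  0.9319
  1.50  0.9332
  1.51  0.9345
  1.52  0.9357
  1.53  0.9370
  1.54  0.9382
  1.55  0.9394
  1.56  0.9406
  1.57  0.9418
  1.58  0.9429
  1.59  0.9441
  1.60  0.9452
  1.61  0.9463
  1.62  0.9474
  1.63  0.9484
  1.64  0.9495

σ√T = 0.21 × 0.5000 = 0.1050
d₁ = [ln(380/330) + (0.066 + 0.21²/2)·0.25] / 0.1050 = [0.1411 + 0.0220] / 0.1050 = 1.5532 which rounds to 1.55
N(d₁) = N(1.55) = 0.9394
Δ_call = N(d₁) = 0.9394

0.9394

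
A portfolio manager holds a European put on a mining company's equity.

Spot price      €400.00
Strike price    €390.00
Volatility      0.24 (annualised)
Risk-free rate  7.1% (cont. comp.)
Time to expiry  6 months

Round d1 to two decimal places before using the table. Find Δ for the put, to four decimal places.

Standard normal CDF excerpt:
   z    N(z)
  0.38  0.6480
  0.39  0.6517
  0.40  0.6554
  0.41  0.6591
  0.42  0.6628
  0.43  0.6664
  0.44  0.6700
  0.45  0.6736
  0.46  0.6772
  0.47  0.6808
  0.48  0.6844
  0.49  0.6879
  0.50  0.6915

-0.3300

σ√T = 0.24·√0.5 = 0.1697
ln(S/K) + (r + σ²/2)T = ln(400/390) + (0.071 + 0.24²/2)·0.5 = 0.0253 + 0.0499 = 0.0752
d₁ = 0.0752 / 0.1697 = 0.4432 → 0.44
N(d₁) = N(0.44) = 0.6700
Δ_put = N(d₁) − 1 = 0.6700 − 1 = -0.3300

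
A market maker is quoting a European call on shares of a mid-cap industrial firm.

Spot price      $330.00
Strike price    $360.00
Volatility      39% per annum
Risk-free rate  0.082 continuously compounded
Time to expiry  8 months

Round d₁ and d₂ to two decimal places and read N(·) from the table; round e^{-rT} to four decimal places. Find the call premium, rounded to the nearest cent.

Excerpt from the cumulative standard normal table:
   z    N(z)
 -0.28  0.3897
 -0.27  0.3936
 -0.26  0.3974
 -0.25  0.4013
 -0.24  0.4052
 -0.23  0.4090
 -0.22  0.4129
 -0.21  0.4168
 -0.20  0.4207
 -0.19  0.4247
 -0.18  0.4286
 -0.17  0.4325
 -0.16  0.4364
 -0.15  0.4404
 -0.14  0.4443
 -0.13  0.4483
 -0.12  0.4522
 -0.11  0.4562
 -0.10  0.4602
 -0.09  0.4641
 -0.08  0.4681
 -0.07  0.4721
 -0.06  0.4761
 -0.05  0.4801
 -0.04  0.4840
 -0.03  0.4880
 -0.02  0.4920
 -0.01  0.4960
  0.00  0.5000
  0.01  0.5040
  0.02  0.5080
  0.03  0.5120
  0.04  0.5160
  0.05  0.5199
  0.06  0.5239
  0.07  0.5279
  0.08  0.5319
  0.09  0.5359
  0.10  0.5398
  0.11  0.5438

σ√T = 0.39 × 0.8165 = 0.3184
ln(S/K) + (r + σ²/2)T = ln(330/360) + (0.082 + 0.39²/2)·0.6667 = -0.0870 + 0.1054 = 0.0184
d₁ = 0.0184 / 0.3184 = 0.0576 → 0.06
d₂ = d₁ − σ√T = 0.0576 − 0.3184 = -0.2608 → -0.26
exp(−rT) = exp(−0.082·0.6667) = 0.9468
N(d₁) = N(0.06) = 0.5239;  N(d₂) = N(-0.26) = 0.3974
C = 330·0.5239 − 360·0.9468·0.3974 = 172.8870 − 135.4530 = 37.4340

$37.43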